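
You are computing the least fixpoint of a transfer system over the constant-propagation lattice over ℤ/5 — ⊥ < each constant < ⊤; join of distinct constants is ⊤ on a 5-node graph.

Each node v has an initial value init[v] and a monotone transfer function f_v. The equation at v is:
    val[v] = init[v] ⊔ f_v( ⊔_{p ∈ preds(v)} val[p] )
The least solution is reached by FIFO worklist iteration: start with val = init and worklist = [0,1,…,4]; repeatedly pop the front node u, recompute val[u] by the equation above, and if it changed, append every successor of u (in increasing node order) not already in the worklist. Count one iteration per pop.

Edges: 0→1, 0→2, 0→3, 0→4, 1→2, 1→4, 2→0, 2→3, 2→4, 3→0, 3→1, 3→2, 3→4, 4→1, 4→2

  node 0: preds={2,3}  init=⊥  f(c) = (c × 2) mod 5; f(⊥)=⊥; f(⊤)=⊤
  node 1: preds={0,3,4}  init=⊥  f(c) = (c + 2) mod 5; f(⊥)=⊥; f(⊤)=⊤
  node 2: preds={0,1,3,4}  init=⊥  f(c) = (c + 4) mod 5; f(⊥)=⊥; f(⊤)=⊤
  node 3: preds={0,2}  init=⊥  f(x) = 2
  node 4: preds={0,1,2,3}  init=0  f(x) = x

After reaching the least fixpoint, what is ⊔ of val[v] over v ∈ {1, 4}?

⊤

Iteration log — 10 steps:
  step 1. node 0  ⊔preds=⊥  new=⊥  stable
  step 2. node 1  ⊔preds=0  new=2  old=⊥  +wl: 
  step 3. node 2  ⊔preds=⊤  new=⊤  old=⊥  +wl: 0
  step 4. node 3  ⊔preds=⊤  new=2  old=⊥  +wl: 1,2
  step 5. node 4  ⊔preds=⊤  new=⊤  old=0  +wl: 
  step 6. node 0  ⊔preds=⊤  new=⊤  old=⊥  +wl: 3,4
  step 7. node 1  ⊔preds=⊤  new=⊤  old=2  +wl: 
  step 8. node 2  ⊔preds=⊤  new=⊤  stable
  step 9. node 3  ⊔preds=⊤  new=2  stable
  step 10. node 4  ⊔preds=⊤  new=⊤  stable

Least fixpoint reached:
  node 0: ⊤
  node 1: ⊤
  node 2: ⊤
  node 3: 2
  node 4: ⊤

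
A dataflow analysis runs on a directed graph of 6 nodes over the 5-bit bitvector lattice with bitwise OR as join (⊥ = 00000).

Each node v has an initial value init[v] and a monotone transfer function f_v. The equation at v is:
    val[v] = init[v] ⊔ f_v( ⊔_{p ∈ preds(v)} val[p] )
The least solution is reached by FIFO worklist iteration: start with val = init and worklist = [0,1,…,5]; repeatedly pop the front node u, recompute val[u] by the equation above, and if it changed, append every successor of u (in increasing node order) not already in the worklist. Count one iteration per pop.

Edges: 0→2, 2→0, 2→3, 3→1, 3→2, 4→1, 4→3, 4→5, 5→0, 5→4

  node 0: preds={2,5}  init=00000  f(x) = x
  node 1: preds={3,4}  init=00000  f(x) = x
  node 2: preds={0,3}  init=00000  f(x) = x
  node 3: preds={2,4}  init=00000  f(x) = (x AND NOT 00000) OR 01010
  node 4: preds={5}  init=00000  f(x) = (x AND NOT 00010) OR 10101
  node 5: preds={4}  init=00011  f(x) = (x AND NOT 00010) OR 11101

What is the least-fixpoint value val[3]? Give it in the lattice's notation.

Iteration log — 16 steps:
  step 1. node 0  ⊔preds=00011  new=00011  old=00000  +wl: 
  step 2. node 1  ⊔preds=00000  new=00000  stable
  step 3. node 2  ⊔preds=00011  new=00011  old=00000  +wl: 0
  step 4. node 3  ⊔preds=00011  new=01011  old=00000  +wl: 1,2
  step 5. node 4  ⊔preds=00011  new=10101  old=00000  +wl: 3
  step 6. node 5  ⊔preds=10101  new=11111  old=00011  +wl: 4
  step 7. node 0  ⊔preds=11111  new=11111  old=00011  +wl: 
  step 8. node 1  ⊔preds=11111  new=11111  old=00000  +wl: 
  step 9. node 2  ⊔preds=11111  new=11111  old=00011  +wl: 0
  step 10. node 3  ⊔preds=11111  new=11111  old=01011  +wl: 1,2
  step 11. node 4  ⊔preds=11111  new=11101  old=10101  +wl: 3,5
  step 12. node 0  ⊔preds=11111  new=11111  stable
  step 13. node 1  ⊔preds=11111  new=11111  stable
  step 14. node 2  ⊔preds=11111  new=11111  stable
  step 15. node 3  ⊔preds=11111  new=11111  stable
  step 16. node 5  ⊔preds=11101  new=11111  stable

Least fixpoint reached:
  node 0: 11111
  node 1: 11111
  node 2: 11111
  node 3: 11111
  node 4: 11101
  node 5: 11111

11111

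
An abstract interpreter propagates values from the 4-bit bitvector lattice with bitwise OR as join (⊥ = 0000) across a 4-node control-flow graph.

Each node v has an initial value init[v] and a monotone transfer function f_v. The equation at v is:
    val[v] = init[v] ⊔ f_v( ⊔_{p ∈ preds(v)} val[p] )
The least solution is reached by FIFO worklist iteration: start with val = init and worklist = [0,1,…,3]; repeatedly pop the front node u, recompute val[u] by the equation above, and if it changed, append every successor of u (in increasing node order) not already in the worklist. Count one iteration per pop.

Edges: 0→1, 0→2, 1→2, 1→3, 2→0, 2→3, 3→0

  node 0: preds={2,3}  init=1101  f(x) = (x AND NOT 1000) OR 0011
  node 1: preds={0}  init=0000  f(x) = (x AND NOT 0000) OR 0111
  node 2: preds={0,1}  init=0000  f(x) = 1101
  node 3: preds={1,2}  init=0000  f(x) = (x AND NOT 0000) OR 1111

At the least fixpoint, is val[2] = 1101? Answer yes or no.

yes

Trace (5 dequeues):
  [1] u=0 | in 0000 | out 1111 | prev 1101 | push {}
  [2] u=1 | in 1111 | out 1111 | prev 0000 | push {}
  [3] u=2 | in 1111 | out 1101 | prev 0000 | push {0}
  [4] u=3 | in 1111 | out 1111 | prev 0000 | push {}
  [5] u=0 | in 1111 | out 1111 | ==

Converged values:
  [0] 1111
  [1] 1111
  [2] 1101
  [3] 1111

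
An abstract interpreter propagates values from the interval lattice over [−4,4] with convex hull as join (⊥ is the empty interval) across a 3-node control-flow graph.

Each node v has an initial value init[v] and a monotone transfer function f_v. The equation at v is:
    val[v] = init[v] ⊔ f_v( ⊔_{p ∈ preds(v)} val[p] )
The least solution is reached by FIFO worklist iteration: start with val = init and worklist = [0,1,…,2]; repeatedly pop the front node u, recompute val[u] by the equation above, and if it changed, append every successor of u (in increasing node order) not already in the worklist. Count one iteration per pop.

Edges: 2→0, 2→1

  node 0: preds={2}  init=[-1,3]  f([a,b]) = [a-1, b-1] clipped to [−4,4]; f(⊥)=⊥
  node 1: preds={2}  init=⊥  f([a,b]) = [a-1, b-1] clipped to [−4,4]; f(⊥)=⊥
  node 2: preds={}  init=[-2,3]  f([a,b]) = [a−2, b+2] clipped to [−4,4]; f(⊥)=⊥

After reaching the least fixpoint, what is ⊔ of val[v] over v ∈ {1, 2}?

[-3,3]

Worklist (3 pops):
  #1 pop 0: in=[-2,3] → [-3,3] (was [-1,3]); enqueue []
  #2 pop 1: in=[-2,3] → [-3,2] (was ⊥); enqueue []
  #3 pop 2: in=⊥ → [-2,3] (no change)

Fixpoint:
  val[0] = [-3,3]
  val[1] = [-3,2]
  val[2] = [-2,3]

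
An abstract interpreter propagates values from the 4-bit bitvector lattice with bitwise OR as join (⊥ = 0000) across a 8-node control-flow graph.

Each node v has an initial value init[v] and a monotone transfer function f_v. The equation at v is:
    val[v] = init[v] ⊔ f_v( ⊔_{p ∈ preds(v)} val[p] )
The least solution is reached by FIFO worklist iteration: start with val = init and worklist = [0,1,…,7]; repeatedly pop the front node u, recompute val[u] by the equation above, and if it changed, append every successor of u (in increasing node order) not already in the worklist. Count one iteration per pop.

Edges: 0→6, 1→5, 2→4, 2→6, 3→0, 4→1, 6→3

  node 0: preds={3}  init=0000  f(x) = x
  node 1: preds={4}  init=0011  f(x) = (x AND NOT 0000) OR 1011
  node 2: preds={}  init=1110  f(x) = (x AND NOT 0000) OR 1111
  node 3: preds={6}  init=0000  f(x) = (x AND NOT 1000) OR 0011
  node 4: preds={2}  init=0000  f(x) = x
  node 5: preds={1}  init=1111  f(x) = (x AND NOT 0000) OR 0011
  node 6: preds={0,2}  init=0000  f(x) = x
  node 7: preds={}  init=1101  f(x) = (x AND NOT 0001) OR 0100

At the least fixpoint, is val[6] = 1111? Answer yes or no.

Iteration log — 15 steps:
  step 1. node 0  ⊔preds=0000  new=0000  stable
  step 2. node 1  ⊔preds=0000  new=1011  old=0011  +wl: 
  step 3. node 2  ⊔preds=0000  new=1111  old=1110  +wl: 
  step 4. node 3  ⊔preds=0000  new=0011  old=0000  +wl: 0
  step 5. node 4  ⊔preds=1111  new=1111  old=0000  +wl: 1
  step 6. node 5  ⊔preds=1011  new=1111  stable
  step 7. node 6  ⊔preds=1111  new=1111  old=0000  +wl: 3
  step 8. node 7  ⊔preds=0000  new=1101  stable
  step 9. node 0  ⊔preds=0011  new=0011  old=0000  +wl: 6
  step 10. node 1  ⊔preds=1111  new=1111  old=1011  +wl: 5
  step 11. node 3  ⊔preds=1111  new=0111  old=0011  +wl: 0
  step 12. node 6  ⊔preds=1111  new=1111  stable
  step 13. node 5  ⊔preds=1111  new=1111  stable
  step 14. node 0  ⊔preds=0111  new=0111  old=0011  +wl: 6
  step 15. node 6  ⊔preds=1111  new=1111  stable

Least fixpoint reached:
  node 0: 0111
  node 1: 1111
  node 2: 1111
  node 3: 0111
  node 4: 1111
  node 5: 1111
  node 6: 1111
  node 7: 1101

yes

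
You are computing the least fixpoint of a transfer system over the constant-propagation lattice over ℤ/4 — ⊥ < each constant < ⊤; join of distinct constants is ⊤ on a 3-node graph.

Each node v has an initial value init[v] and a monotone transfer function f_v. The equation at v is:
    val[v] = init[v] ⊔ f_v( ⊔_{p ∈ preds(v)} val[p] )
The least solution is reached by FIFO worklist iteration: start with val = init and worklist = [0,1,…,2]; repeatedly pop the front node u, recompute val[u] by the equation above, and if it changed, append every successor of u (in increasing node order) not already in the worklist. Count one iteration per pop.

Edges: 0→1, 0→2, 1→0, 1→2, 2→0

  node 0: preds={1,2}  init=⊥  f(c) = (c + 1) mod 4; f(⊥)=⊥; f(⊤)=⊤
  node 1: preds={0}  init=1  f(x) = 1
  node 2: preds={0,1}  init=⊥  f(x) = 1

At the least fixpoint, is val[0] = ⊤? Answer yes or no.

Worklist (4 pops):
  #1 pop 0: in=1 → 2 (was ⊥); enqueue []
  #2 pop 1: in=2 → 1 (no change)
  #3 pop 2: in=⊤ → 1 (was ⊥); enqueue [0]
  #4 pop 0: in=1 → 2 (no change)

Fixpoint:
  val[0] = 2
  val[1] = 1
  val[2] = 1

no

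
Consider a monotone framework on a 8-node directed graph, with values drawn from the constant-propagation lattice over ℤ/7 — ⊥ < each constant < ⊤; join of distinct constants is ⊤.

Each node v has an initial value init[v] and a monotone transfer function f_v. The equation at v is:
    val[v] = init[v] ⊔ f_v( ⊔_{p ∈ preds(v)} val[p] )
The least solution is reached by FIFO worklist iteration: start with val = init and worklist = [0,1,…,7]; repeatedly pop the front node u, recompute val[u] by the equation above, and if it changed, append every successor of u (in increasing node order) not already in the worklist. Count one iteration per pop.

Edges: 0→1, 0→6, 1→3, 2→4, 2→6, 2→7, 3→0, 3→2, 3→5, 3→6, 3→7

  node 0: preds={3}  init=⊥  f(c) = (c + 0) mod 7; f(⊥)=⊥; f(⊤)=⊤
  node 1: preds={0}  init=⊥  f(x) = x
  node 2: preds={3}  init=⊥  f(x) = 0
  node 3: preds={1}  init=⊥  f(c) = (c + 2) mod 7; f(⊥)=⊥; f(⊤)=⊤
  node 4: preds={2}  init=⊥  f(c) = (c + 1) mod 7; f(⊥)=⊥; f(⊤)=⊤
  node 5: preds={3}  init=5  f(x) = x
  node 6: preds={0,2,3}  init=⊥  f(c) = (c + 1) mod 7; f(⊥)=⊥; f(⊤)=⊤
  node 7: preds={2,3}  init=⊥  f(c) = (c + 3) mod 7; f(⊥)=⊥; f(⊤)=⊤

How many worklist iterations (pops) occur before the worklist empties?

8

Worklist (8 pops):
  #1 pop 0: in=⊥ → ⊥ (no change)
  #2 pop 1: in=⊥ → ⊥ (no change)
  #3 pop 2: in=⊥ → 0 (was ⊥); enqueue []
  #4 pop 3: in=⊥ → ⊥ (no change)
  #5 pop 4: in=0 → 1 (was ⊥); enqueue []
  #6 pop 5: in=⊥ → 5 (no change)
  #7 pop 6: in=0 → 1 (was ⊥); enqueue []
  #8 pop 7: in=0 → 3 (was ⊥); enqueue []

Fixpoint:
  val[0] = ⊥
  val[1] = ⊥
  val[2] = 0
  val[3] = ⊥
  val[4] = 1
  val[5] = 5
  val[6] = 1
  val[7] = 3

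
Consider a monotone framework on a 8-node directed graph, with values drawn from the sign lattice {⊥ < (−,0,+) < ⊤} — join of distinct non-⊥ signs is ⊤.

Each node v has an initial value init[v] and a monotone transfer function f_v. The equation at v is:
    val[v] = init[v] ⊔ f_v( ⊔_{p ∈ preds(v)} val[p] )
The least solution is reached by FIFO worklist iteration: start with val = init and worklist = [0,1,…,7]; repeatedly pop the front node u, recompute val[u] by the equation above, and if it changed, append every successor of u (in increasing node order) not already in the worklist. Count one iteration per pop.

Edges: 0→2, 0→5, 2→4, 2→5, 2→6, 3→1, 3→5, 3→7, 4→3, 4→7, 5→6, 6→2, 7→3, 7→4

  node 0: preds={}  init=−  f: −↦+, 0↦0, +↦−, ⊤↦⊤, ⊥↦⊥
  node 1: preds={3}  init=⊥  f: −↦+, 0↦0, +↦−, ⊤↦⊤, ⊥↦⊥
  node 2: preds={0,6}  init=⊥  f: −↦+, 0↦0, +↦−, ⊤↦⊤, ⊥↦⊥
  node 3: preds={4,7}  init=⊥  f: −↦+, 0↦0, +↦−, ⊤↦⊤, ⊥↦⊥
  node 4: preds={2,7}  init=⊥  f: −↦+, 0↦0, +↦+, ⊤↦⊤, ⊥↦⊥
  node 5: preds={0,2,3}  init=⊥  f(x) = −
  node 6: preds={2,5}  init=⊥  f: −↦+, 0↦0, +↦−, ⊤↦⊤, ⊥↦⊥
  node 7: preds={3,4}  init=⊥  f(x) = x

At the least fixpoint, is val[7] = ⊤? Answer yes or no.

Worklist (20 pops):
  #1 pop 0: in=⊥ → − (no change)
  #2 pop 1: in=⊥ → ⊥ (no change)
  #3 pop 2: in=− → + (was ⊥); enqueue []
  #4 pop 3: in=⊥ → ⊥ (no change)
  #5 pop 4: in=+ → + (was ⊥); enqueue [3]
  #6 pop 5: in=⊤ → − (was ⊥); enqueue []
  #7 pop 6: in=⊤ → ⊤ (was ⊥); enqueue [2]
  #8 pop 7: in=+ → + (was ⊥); enqueue [4]
  #9 pop 3: in=+ → − (was ⊥); enqueue [1,5,7]
  #10 pop 2: in=⊤ → ⊤ (was +); enqueue [6]
  #11 pop 4: in=⊤ → ⊤ (was +); enqueue [3]
  #12 pop 1: in=− → + (was ⊥); enqueue []
  #13 pop 5: in=⊤ → − (no change)
  #14 pop 7: in=⊤ → ⊤ (was +); enqueue [4]
  #15 pop 6: in=⊤ → ⊤ (no change)
  #16 pop 3: in=⊤ → ⊤ (was −); enqueue [1,5,7]
  #17 pop 4: in=⊤ → ⊤ (no change)
  #18 pop 1: in=⊤ → ⊤ (was +); enqueue []
  #19 pop 5: in=⊤ → − (no change)
  #20 pop 7: in=⊤ → ⊤ (no change)

Fixpoint:
  val[0] = −
  val[1] = ⊤
  val[2] = ⊤
  val[3] = ⊤
  val[4] = ⊤
  val[5] = −
  val[6] = ⊤
  val[7] = ⊤

yes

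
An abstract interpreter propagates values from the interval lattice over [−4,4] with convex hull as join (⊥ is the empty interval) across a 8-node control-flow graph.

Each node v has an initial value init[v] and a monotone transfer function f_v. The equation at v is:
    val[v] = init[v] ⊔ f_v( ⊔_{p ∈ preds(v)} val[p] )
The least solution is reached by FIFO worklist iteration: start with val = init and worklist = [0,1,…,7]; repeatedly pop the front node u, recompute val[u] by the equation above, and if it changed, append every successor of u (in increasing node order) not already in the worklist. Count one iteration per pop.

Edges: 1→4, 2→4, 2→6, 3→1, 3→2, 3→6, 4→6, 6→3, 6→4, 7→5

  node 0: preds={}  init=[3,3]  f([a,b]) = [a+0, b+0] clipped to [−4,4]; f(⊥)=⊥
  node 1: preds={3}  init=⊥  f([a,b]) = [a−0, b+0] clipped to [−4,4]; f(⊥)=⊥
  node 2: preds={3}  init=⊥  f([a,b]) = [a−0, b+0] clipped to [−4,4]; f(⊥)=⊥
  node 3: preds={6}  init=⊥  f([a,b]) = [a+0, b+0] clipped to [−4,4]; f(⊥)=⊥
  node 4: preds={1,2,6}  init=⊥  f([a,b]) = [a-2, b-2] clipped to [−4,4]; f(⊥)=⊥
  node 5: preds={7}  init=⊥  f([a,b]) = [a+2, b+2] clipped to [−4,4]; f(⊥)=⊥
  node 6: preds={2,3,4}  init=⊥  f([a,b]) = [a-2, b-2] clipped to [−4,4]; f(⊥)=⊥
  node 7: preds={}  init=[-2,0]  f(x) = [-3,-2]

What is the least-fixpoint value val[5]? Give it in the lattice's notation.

[-1,2]

Iteration log — 9 steps:
  step 1. node 0  ⊔preds=⊥  new=[3,3]  stable
  step 2. node 1  ⊔preds=⊥  new=⊥  stable
  step 3. node 2  ⊔preds=⊥  new=⊥  stable
  step 4. node 3  ⊔preds=⊥  new=⊥  stable
  step 5. node 4  ⊔preds=⊥  new=⊥  stable
  step 6. node 5  ⊔preds=[-2,0]  new=[0,2]  old=⊥  +wl: 
  step 7. node 6  ⊔preds=⊥  new=⊥  stable
  step 8. node 7  ⊔preds=⊥  new=[-3,0]  old=[-2,0]  +wl: 5
  step 9. node 5  ⊔preds=[-3,0]  new=[-1,2]  old=[0,2]  +wl: 

Least fixpoint reached:
  node 0: [3,3]
  node 1: ⊥
  node 2: ⊥
  node 3: ⊥
  node 4: ⊥
  node 5: [-1,2]
  node 6: ⊥
  node 7: [-3,0]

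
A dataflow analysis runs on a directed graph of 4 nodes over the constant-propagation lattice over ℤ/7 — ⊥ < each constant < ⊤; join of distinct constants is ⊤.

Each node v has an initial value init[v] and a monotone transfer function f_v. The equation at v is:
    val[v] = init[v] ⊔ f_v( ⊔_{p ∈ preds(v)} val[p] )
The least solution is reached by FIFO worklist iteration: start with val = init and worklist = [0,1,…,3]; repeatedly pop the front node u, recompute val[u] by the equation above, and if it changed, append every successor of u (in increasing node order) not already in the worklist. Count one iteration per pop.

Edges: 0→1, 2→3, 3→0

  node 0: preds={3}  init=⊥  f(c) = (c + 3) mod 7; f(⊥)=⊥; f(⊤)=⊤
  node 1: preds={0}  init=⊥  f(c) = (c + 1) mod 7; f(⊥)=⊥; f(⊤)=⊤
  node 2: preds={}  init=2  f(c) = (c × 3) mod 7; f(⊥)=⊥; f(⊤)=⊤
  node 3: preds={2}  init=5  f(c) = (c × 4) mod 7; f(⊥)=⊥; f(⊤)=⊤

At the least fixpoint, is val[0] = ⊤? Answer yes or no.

Worklist (6 pops):
  #1 pop 0: in=5 → 1 (was ⊥); enqueue []
  #2 pop 1: in=1 → 2 (was ⊥); enqueue []
  #3 pop 2: in=⊥ → 2 (no change)
  #4 pop 3: in=2 → ⊤ (was 5); enqueue [0]
  #5 pop 0: in=⊤ → ⊤ (was 1); enqueue [1]
  #6 pop 1: in=⊤ → ⊤ (was 2); enqueue []

Fixpoint:
  val[0] = ⊤
  val[1] = ⊤
  val[2] = 2
  val[3] = ⊤

yes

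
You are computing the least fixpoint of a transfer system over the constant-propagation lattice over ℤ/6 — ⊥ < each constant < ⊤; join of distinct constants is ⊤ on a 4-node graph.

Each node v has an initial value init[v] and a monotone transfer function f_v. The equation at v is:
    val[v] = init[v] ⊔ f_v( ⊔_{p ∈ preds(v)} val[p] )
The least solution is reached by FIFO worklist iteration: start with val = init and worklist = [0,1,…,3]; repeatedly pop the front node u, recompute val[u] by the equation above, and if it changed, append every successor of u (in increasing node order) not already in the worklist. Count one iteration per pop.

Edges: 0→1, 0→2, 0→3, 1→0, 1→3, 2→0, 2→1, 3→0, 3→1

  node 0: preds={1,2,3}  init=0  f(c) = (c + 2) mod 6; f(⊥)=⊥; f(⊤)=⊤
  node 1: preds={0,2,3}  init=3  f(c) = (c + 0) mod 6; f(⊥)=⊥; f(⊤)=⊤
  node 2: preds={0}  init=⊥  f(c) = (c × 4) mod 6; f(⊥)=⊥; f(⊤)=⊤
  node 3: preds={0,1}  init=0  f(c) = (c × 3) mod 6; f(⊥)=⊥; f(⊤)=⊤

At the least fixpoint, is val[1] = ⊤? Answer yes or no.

Trace (6 dequeues):
  [1] u=0 | in ⊤ | out ⊤ | prev 0 | push {}
  [2] u=1 | in ⊤ | out ⊤ | prev 3 | push {0}
  [3] u=2 | in ⊤ | out ⊤ | prev ⊥ | push {1}
  [4] u=3 | in ⊤ | out ⊤ | prev 0 | push {}
  [5] u=0 | in ⊤ | out ⊤ | ==
  [6] u=1 | in ⊤ | out ⊤ | ==

Converged values:
  [0] ⊤
  [1] ⊤
  [2] ⊤
  [3] ⊤

yes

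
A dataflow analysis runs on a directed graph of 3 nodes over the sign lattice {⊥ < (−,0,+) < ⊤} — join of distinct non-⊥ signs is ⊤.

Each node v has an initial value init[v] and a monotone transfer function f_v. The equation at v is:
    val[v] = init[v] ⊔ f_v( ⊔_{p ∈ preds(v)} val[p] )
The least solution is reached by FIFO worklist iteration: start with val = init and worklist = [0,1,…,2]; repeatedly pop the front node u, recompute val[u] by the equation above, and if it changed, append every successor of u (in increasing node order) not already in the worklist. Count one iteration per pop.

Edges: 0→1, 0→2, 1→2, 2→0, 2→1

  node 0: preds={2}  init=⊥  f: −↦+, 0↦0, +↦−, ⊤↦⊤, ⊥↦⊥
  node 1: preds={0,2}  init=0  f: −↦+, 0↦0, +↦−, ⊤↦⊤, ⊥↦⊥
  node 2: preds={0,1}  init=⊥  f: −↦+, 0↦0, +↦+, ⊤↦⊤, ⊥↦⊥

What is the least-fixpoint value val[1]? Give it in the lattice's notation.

Trace (6 dequeues):
  [1] u=0 | in ⊥ | out ⊥ | ==
  [2] u=1 | in ⊥ | out 0 | ==
  [3] u=2 | in 0 | out 0 | prev ⊥ | push {0,1}
  [4] u=0 | in 0 | out 0 | prev ⊥ | push {2}
  [5] u=1 | in 0 | out 0 | ==
  [6] u=2 | in 0 | out 0 | ==

Converged values:
  [0] 0
  [1] 0
  [2] 0

0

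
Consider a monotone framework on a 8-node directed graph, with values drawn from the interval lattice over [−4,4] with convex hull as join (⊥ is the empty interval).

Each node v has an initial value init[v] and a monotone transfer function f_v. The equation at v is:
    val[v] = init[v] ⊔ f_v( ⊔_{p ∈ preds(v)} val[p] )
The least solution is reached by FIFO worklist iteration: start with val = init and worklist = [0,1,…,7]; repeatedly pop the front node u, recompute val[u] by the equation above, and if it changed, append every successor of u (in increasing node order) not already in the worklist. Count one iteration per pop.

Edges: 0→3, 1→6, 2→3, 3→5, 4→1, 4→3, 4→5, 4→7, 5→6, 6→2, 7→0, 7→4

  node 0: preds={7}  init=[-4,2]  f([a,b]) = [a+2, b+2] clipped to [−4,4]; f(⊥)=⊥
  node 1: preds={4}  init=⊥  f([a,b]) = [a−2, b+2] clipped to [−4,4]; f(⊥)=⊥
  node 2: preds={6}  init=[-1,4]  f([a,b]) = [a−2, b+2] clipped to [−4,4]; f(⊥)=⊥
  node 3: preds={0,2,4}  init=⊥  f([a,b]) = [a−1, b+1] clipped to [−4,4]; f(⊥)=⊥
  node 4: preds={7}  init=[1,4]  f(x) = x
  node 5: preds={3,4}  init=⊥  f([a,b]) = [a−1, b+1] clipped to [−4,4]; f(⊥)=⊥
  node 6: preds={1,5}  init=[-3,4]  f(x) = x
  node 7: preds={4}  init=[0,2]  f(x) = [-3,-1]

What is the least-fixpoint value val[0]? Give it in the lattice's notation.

Iteration log — 19 steps:
  step 1. node 0  ⊔preds=[0,2]  new=[-4,4]  old=[-4,2]  +wl: 
  step 2. node 1  ⊔preds=[1,4]  new=[-1,4]  old=⊥  +wl: 
  step 3. node 2  ⊔preds=[-3,4]  new=[-4,4]  old=[-1,4]  +wl: 
  step 4. node 3  ⊔preds=[-4,4]  new=[-4,4]  old=⊥  +wl: 
  step 5. node 4  ⊔preds=[0,2]  new=[0,4]  old=[1,4]  +wl: 1,3
  step 6. node 5  ⊔preds=[-4,4]  new=[-4,4]  old=⊥  +wl: 
  step 7. node 6  ⊔preds=[-4,4]  new=[-4,4]  old=[-3,4]  +wl: 2
  step 8. node 7  ⊔preds=[0,4]  new=[-3,2]  old=[0,2]  +wl: 0,4
  step 9. node 1  ⊔preds=[0,4]  new=[-2,4]  old=[-1,4]  +wl: 6
  step 10. node 3  ⊔preds=[-4,4]  new=[-4,4]  stable
  step 11. node 2  ⊔preds=[-4,4]  new=[-4,4]  stable
  step 12. node 0  ⊔preds=[-3,2]  new=[-4,4]  stable
  step 13. node 4  ⊔preds=[-3,2]  new=[-3,4]  old=[0,4]  +wl: 1,3,5,7
  step 14. node 6  ⊔preds=[-4,4]  new=[-4,4]  stable
  step 15. node 1  ⊔preds=[-3,4]  new=[-4,4]  old=[-2,4]  +wl: 6
  step 16. node 3  ⊔preds=[-4,4]  new=[-4,4]  stable
  step 17. node 5  ⊔preds=[-4,4]  new=[-4,4]  stable
  step 18. node 7  ⊔preds=[-3,4]  new=[-3,2]  stable
  step 19. node 6  ⊔preds=[-4,4]  new=[-4,4]  stable

Least fixpoint reached:
  node 0: [-4,4]
  node 1: [-4,4]
  node 2: [-4,4]
  node 3: [-4,4]
  node 4: [-3,4]
  node 5: [-4,4]
  node 6: [-4,4]
  node 7: [-3,2]

[-4,4]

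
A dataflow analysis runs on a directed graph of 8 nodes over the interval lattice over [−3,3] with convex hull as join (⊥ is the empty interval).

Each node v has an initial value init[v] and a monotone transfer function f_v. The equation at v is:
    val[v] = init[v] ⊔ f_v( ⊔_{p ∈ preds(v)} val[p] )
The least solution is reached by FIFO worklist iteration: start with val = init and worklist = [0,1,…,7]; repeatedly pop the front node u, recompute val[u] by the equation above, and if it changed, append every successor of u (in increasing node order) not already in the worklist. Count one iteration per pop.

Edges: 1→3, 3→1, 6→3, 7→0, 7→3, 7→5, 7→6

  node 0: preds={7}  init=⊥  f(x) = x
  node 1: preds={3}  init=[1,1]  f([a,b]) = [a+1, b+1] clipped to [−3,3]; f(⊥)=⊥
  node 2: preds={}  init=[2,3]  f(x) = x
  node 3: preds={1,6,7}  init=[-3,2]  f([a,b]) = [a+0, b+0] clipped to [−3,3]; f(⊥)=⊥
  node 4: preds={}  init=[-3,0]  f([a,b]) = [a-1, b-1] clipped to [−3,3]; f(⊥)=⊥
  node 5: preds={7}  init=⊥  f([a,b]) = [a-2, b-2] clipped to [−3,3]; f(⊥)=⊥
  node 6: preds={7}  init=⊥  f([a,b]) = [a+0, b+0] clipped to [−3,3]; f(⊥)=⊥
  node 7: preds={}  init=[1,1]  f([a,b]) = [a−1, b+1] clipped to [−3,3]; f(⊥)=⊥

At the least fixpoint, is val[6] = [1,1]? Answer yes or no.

yes

Trace (10 dequeues):
  [1] u=0 | in [1,1] | out [1,1] | prev ⊥ | push {}
  [2] u=1 | in [-3,2] | out [-2,3] | prev [1,1] | push {}
  [3] u=2 | in ⊥ | out [2,3] | ==
  [4] u=3 | in [-2,3] | out [-3,3] | prev [-3,2] | push {1}
  [5] u=4 | in ⊥ | out [-3,0] | ==
  [6] u=5 | in [1,1] | out [-1,-1] | prev ⊥ | push {}
  [7] u=6 | in [1,1] | out [1,1] | prev ⊥ | push {3}
  [8] u=7 | in ⊥ | out [1,1] | ==
  [9] u=1 | in [-3,3] | out [-2,3] | ==
  [10] u=3 | in [-2,3] | out [-3,3] | ==

Converged values:
  [0] [1,1]
  [1] [-2,3]
  [2] [2,3]
  [3] [-3,3]
  [4] [-3,0]
  [5] [-1,-1]
  [6] [1,1]
  [7] [1,1]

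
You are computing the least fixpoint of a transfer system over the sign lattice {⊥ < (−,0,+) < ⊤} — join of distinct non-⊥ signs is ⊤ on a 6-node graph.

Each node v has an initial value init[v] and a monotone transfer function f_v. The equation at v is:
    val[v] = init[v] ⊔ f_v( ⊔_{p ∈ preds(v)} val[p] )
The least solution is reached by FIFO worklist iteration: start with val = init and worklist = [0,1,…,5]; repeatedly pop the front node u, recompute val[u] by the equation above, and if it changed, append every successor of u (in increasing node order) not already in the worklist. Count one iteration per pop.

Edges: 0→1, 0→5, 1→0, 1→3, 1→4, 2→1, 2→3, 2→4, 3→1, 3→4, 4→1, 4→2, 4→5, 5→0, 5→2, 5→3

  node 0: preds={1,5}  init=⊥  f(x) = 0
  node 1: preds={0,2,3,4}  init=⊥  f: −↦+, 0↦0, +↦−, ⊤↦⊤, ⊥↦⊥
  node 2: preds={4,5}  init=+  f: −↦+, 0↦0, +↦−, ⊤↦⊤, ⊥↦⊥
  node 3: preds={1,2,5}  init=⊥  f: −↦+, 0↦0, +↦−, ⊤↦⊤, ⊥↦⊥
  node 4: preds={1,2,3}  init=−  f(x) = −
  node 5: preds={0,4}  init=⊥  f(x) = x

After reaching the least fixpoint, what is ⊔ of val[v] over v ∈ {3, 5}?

⊤

Worklist (12 pops):
  #1 pop 0: in=⊥ → 0 (was ⊥); enqueue []
  #2 pop 1: in=⊤ → ⊤ (was ⊥); enqueue [0]
  #3 pop 2: in=− → + (no change)
  #4 pop 3: in=⊤ → ⊤ (was ⊥); enqueue [1]
  #5 pop 4: in=⊤ → − (no change)
  #6 pop 5: in=⊤ → ⊤ (was ⊥); enqueue [2,3]
  #7 pop 0: in=⊤ → 0 (no change)
  #8 pop 1: in=⊤ → ⊤ (no change)
  #9 pop 2: in=⊤ → ⊤ (was +); enqueue [1,4]
  #10 pop 3: in=⊤ → ⊤ (no change)
  #11 pop 1: in=⊤ → ⊤ (no change)
  #12 pop 4: in=⊤ → − (no change)

Fixpoint:
  val[0] = 0
  val[1] = ⊤
  val[2] = ⊤
  val[3] = ⊤
  val[4] = −
  val[5] = ⊤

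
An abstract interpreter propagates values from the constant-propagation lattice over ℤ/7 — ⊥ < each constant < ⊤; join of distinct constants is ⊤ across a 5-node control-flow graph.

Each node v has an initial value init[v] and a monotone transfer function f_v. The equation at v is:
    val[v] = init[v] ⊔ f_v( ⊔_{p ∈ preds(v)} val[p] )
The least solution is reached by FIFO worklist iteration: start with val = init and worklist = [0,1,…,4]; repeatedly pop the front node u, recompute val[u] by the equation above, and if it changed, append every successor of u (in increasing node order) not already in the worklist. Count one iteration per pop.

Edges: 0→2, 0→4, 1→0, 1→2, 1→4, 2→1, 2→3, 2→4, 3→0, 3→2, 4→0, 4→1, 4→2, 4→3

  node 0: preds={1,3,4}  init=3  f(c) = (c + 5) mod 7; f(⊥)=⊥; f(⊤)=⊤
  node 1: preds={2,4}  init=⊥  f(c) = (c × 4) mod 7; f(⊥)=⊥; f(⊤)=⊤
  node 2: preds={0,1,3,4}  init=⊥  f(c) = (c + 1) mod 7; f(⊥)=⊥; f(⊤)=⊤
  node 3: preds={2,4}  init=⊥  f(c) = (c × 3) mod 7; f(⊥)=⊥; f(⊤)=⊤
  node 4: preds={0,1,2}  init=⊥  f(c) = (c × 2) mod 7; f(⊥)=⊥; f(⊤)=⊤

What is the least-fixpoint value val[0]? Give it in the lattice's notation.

Iteration log — 13 steps:
  step 1. node 0  ⊔preds=⊥  new=3  stable
  step 2. node 1  ⊔preds=⊥  new=⊥  stable
  step 3. node 2  ⊔preds=3  new=4  old=⊥  +wl: 1
  step 4. node 3  ⊔preds=4  new=5  old=⊥  +wl: 0,2
  step 5. node 4  ⊔preds=⊤  new=⊤  old=⊥  +wl: 3
  step 6. node 1  ⊔preds=⊤  new=⊤  old=⊥  +wl: 4
  step 7. node 0  ⊔preds=⊤  new=⊤  old=3  +wl: 
  step 8. node 2  ⊔preds=⊤  new=⊤  old=4  +wl: 1
  step 9. node 3  ⊔preds=⊤  new=⊤  old=5  +wl: 0,2
  step 10. node 4  ⊔preds=⊤  new=⊤  stable
  step 11. node 1  ⊔preds=⊤  new=⊤  stable
  step 12. node 0  ⊔preds=⊤  new=⊤  stable
  step 13. node 2  ⊔preds=⊤  new=⊤  stable

Least fixpoint reached:
  node 0: ⊤
  node 1: ⊤
  node 2: ⊤
  node 3: ⊤
  node 4: ⊤

⊤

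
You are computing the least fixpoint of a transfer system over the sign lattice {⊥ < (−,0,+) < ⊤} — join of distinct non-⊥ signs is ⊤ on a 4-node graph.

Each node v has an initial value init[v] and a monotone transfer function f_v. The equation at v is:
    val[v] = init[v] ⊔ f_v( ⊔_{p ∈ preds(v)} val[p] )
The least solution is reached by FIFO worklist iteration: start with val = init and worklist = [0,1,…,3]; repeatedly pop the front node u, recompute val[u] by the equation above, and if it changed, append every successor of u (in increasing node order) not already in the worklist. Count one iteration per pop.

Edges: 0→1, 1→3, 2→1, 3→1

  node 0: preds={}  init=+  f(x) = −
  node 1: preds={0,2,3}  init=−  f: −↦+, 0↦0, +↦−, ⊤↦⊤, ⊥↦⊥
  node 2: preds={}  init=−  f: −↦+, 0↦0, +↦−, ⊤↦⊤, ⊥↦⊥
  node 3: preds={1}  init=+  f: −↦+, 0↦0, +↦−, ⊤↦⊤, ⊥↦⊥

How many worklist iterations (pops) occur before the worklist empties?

Trace (5 dequeues):
  [1] u=0 | in ⊥ | out ⊤ | prev + | push {}
  [2] u=1 | in ⊤ | out ⊤ | prev − | push {}
  [3] u=2 | in ⊥ | out − | ==
  [4] u=3 | in ⊤ | out ⊤ | prev + | push {1}
  [5] u=1 | in ⊤ | out ⊤ | ==

Converged values:
  [0] ⊤
  [1] ⊤
  [2] −
  [3] ⊤

5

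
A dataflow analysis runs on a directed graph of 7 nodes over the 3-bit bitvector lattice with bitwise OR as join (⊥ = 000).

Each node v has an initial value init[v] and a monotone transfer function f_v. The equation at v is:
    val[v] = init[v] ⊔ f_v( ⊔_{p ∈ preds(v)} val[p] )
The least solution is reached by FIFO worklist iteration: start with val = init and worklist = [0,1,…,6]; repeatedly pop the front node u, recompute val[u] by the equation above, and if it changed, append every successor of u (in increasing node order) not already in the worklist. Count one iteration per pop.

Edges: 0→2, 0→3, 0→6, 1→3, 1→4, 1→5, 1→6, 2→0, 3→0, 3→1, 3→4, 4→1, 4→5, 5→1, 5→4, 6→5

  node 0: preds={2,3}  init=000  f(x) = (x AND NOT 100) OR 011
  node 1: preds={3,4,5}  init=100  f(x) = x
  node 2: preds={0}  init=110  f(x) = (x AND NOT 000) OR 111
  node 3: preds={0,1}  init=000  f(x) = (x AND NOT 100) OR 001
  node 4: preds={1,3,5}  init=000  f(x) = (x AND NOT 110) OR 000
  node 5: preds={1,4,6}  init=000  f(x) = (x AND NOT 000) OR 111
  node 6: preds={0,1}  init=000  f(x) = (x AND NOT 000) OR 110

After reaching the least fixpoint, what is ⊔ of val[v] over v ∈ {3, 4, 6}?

111

Iteration log — 13 steps:
  step 1. node 0  ⊔preds=110  new=011  old=000  +wl: 
  step 2. node 1  ⊔preds=000  new=100  stable
  step 3. node 2  ⊔preds=011  new=111  old=110  +wl: 0
  step 4. node 3  ⊔preds=111  new=011  old=000  +wl: 1
  step 5. node 4  ⊔preds=111  new=001  old=000  +wl: 
  step 6. node 5  ⊔preds=101  new=111  old=000  +wl: 4
  step 7. node 6  ⊔preds=111  new=111  old=000  +wl: 5
  step 8. node 0  ⊔preds=111  new=011  stable
  step 9. node 1  ⊔preds=111  new=111  old=100  +wl: 3,6
  step 10. node 4  ⊔preds=111  new=001  stable
  step 11. node 5  ⊔preds=111  new=111  stable
  step 12. node 3  ⊔preds=111  new=011  stable
  step 13. node 6  ⊔preds=111  new=111  stable

Least fixpoint reached:
  node 0: 011
  node 1: 111
  node 2: 111
  node 3: 011
  node 4: 001
  node 5: 111
  node 6: 111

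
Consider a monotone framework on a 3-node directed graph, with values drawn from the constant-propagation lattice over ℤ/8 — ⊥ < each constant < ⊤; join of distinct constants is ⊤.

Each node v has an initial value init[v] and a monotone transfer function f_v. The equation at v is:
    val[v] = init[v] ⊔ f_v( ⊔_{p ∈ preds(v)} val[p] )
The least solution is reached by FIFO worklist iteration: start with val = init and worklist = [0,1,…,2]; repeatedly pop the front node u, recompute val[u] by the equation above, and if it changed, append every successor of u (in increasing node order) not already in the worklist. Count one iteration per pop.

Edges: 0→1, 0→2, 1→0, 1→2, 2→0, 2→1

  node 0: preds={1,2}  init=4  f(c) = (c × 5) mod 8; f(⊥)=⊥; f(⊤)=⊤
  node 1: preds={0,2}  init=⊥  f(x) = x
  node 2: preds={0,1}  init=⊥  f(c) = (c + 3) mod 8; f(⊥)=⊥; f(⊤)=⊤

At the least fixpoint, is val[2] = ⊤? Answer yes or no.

Trace (8 dequeues):
  [1] u=0 | in ⊥ | out 4 | ==
  [2] u=1 | in 4 | out 4 | prev ⊥ | push {0}
  [3] u=2 | in 4 | out 7 | prev ⊥ | push {1}
  [4] u=0 | in ⊤ | out ⊤ | prev 4 | push {2}
  [5] u=1 | in ⊤ | out ⊤ | prev 4 | push {0}
  [6] u=2 | in ⊤ | out ⊤ | prev 7 | push {1}
  [7] u=0 | in ⊤ | out ⊤ | ==
  [8] u=1 | in ⊤ | out ⊤ | ==

Converged values:
  [0] ⊤
  [1] ⊤
  [2] ⊤

yes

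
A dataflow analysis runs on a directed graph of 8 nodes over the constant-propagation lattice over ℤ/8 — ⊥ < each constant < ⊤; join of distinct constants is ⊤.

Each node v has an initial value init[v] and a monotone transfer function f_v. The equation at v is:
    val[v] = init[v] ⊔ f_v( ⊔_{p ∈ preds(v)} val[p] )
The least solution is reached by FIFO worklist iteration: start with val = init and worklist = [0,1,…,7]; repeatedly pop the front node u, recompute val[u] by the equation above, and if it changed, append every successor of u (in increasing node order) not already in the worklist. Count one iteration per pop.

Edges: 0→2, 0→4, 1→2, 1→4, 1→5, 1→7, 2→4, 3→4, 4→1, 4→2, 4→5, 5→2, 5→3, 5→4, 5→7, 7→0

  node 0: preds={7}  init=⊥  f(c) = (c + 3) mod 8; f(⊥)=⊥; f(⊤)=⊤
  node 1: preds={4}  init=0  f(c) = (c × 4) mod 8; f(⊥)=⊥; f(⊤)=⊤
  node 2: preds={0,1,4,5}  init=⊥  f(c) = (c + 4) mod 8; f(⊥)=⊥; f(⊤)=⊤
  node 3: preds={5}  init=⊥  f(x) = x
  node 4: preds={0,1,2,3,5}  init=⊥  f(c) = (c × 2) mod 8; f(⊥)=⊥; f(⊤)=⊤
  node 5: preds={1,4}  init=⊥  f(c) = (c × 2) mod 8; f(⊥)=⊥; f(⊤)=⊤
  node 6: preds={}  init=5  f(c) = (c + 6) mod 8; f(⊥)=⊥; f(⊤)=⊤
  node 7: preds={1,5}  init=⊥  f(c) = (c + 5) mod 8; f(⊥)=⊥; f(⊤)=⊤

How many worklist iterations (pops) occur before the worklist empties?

17

Trace (17 dequeues):
  [1] u=0 | in ⊥ | out ⊥ | ==
  [2] u=1 | in ⊥ | out 0 | ==
  [3] u=2 | in 0 | out 4 | prev ⊥ | push {}
  [4] u=3 | in ⊥ | out ⊥ | ==
  [5] u=4 | in ⊤ | out ⊤ | prev ⊥ | push {1,2}
  [6] u=5 | in ⊤ | out ⊤ | prev ⊥ | push {3,4}
  [7] u=6 | in ⊥ | out 5 | ==
  [8] u=7 | in ⊤ | out ⊤ | prev ⊥ | push {0}
  [9] u=1 | in ⊤ | out ⊤ | prev 0 | push {5,7}
  [10] u=2 | in ⊤ | out ⊤ | prev 4 | push {}
  [11] u=3 | in ⊤ | out ⊤ | prev ⊥ | push {}
  [12] u=4 | in ⊤ | out ⊤ | ==
  [13] u=0 | in ⊤ | out ⊤ | prev ⊥ | push {2,4}
  [14] u=5 | in ⊤ | out ⊤ | ==
  [15] u=7 | in ⊤ | out ⊤ | ==
  [16] u=2 | in ⊤ | out ⊤ | ==
  [17] u=4 | in ⊤ | out ⊤ | ==

Converged values:
  [0] ⊤
  [1] ⊤
  [2] ⊤
  [3] ⊤
  [4] ⊤
  [5] ⊤
  [6] 5
  [7] ⊤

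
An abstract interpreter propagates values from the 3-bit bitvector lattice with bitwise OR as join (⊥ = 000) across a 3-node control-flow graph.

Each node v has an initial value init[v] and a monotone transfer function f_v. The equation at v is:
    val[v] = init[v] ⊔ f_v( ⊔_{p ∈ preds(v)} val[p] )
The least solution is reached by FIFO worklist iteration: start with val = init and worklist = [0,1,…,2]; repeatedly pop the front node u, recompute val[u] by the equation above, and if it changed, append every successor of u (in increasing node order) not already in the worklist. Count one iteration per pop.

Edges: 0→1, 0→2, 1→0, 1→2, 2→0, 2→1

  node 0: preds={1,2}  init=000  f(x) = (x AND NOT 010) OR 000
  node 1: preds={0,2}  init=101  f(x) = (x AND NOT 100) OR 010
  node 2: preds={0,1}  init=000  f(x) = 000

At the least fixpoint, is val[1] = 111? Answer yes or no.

yes

Trace (4 dequeues):
  [1] u=0 | in 101 | out 101 | prev 000 | push {}
  [2] u=1 | in 101 | out 111 | prev 101 | push {0}
  [3] u=2 | in 111 | out 000 | ==
  [4] u=0 | in 111 | out 101 | ==

Converged values:
  [0] 101
  [1] 111
  [2] 000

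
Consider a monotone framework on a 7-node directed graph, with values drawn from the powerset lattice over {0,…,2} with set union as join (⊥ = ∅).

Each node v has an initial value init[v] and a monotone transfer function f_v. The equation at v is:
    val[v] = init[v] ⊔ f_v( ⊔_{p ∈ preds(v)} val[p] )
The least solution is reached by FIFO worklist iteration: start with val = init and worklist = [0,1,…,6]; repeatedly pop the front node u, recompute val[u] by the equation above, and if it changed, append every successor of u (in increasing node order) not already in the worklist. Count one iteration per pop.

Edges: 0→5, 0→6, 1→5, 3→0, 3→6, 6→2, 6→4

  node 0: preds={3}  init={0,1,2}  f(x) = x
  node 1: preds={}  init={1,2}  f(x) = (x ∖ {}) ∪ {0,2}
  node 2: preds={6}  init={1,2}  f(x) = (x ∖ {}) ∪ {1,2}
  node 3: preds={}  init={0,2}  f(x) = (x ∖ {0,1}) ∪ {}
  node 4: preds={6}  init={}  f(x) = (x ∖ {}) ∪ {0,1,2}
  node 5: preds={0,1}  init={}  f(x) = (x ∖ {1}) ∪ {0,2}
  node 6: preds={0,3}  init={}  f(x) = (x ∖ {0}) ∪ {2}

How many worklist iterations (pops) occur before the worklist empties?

9

Trace (9 dequeues):
  [1] u=0 | in {0,2} | out {0,1,2} | ==
  [2] u=1 | in {} | out {0,1,2} | prev {1,2} | push {}
  [3] u=2 | in {} | out {1,2} | ==
  [4] u=3 | in {} | out {0,2} | ==
  [5] u=4 | in {} | out {0,1,2} | prev {} | push {}
  [6] u=5 | in {0,1,2} | out {0,2} | prev {} | push {}
  [7] u=6 | in {0,1,2} | out {1,2} | prev {} | push {2,4}
  [8] u=2 | in {1,2} | out {1,2} | ==
  [9] u=4 | in {1,2} | out {0,1,2} | ==

Converged values:
  [0] {0,1,2}
  [1] {0,1,2}
  [2] {1,2}
  [3] {0,2}
  [4] {0,1,2}
  [5] {0,2}
  [6] {1,2}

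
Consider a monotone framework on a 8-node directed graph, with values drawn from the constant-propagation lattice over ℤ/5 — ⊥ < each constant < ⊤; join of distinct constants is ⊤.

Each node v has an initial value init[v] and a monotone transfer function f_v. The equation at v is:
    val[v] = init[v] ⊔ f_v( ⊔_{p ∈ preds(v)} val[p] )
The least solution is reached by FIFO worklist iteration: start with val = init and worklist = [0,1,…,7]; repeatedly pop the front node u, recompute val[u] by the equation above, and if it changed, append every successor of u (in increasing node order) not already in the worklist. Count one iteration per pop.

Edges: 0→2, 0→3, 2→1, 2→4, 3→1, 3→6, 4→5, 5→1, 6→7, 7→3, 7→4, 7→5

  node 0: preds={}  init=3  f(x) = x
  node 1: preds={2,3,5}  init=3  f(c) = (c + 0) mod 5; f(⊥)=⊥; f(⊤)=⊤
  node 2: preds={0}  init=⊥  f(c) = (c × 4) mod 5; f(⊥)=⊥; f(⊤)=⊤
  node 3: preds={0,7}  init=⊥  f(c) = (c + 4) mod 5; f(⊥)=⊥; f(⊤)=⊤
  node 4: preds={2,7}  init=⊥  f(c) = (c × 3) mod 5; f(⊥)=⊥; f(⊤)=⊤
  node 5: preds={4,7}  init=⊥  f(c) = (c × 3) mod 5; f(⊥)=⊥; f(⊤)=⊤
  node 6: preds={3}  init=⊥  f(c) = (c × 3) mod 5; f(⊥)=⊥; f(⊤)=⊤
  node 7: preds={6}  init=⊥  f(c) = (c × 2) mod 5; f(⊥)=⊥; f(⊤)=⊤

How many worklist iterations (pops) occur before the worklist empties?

18

Iteration log — 18 steps:
  step 1. node 0  ⊔preds=⊥  new=3  stable
  step 2. node 1  ⊔preds=⊥  new=3  stable
  step 3. node 2  ⊔preds=3  new=2  old=⊥  +wl: 1
  step 4. node 3  ⊔preds=3  new=2  old=⊥  +wl: 
  step 5. node 4  ⊔preds=2  new=1  old=⊥  +wl: 
  step 6. node 5  ⊔preds=1  new=3  old=⊥  +wl: 
  step 7. node 6  ⊔preds=2  new=1  old=⊥  +wl: 
  step 8. node 7  ⊔preds=1  new=2  old=⊥  +wl: 3,4,5
  step 9. node 1  ⊔preds=⊤  new=⊤  old=3  +wl: 
  step 10. node 3  ⊔preds=⊤  new=⊤  old=2  +wl: 1,6
  step 11. node 4  ⊔preds=2  new=1  stable
  step 12. node 5  ⊔preds=⊤  new=⊤  old=3  +wl: 
  step 13. node 1  ⊔preds=⊤  new=⊤  stable
  step 14. node 6  ⊔preds=⊤  new=⊤  old=1  +wl: 7
  step 15. node 7  ⊔preds=⊤  new=⊤  old=2  +wl: 3,4,5
  step 16. node 3  ⊔preds=⊤  new=⊤  stable
  step 17. node 4  ⊔preds=⊤  new=⊤  old=1  +wl: 
  step 18. node 5  ⊔preds=⊤  new=⊤  stable

Least fixpoint reached:
  node 0: 3
  node 1: ⊤
  node 2: 2
  node 3: ⊤
  node 4: ⊤
  node 5: ⊤
  node 6: ⊤
  node 7: ⊤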